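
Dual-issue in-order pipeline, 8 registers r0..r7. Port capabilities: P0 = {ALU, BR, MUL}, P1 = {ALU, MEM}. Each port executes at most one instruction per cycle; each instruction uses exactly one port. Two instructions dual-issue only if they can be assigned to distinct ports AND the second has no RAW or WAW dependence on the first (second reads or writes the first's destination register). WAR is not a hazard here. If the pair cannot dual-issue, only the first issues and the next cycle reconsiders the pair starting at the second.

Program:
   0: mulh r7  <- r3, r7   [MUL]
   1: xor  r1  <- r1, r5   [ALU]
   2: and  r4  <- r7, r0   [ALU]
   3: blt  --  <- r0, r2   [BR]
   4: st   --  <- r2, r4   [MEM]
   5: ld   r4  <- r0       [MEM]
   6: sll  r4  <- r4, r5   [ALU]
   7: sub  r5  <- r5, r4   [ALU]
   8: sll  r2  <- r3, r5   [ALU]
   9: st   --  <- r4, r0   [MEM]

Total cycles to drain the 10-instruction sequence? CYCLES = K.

CYCLES = 7

#0 head=0: mulh.MUL xor.ALU i0,i1 dual
#1 head=2: and.ALU blt.BR i2,i3 dual
#2 head=4: st.MEM i4 no-port MEM/MEM
#3 head=5: ld.MEM i5 RAW+WAW r4
#4 head=6: sll.ALU i6 RAW r4
#5 head=7: sub.ALU i7 RAW r5
#6 head=8: sll.ALU st.MEM i8,i9 dual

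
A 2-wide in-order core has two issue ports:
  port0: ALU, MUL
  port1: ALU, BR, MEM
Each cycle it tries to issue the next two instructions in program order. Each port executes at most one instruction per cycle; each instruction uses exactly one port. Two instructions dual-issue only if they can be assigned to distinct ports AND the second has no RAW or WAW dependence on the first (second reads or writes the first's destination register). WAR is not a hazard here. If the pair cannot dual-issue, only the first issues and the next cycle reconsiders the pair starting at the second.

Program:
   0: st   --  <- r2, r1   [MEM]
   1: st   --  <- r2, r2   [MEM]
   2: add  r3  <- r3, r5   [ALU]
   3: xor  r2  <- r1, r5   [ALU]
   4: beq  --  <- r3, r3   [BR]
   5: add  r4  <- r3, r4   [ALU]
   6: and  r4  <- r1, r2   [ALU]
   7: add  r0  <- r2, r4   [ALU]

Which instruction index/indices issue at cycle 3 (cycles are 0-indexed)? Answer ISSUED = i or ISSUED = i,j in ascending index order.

#0 head=0: st.MEM i0 no-port MEM/MEM
#1 head=1: st.MEM+add.ALU i1/i2 2-wide
#2 head=3: xor.ALU+beq.BR i3/i4 2-wide
#3 head=5: add.ALU i5 WAW r4
#4 head=6: and.ALU i6 RAW r4
#5 head=7: add.ALU i7 tail

ISSUED = 5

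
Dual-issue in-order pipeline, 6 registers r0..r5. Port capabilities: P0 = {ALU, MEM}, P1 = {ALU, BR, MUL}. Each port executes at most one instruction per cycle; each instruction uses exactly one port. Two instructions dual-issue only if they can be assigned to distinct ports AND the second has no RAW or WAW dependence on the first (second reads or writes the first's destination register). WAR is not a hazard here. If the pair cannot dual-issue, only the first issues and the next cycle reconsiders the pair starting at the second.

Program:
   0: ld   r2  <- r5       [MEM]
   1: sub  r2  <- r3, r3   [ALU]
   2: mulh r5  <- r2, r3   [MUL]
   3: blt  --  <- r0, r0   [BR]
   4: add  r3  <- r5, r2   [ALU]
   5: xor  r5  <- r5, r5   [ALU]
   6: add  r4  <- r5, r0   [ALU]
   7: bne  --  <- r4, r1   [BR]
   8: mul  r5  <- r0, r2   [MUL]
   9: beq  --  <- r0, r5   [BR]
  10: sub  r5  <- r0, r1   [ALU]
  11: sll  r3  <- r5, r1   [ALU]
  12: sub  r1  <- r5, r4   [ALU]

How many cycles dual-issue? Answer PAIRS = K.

PAIRS = 3

  cy0 -> i0 (ld) WAW r2
  cy1 -> i1 (sub) RAW r2
  cy2 -> i2 (mulh) no-port MUL/BR
  cy3 -> i3&i4 (blt+add) 2-wide
  cy4 -> i5 (xor) RAW r5
  cy5 -> i6 (add) RAW r4
  cy6 -> i7 (bne) no-port BR/MUL
  cy7 -> i8 (mul) no-port MUL/BR
  cy8 -> i9&i10 (beq+sub) 2-wide
  cy9 -> i11&i12 (sll+sub) 2-wide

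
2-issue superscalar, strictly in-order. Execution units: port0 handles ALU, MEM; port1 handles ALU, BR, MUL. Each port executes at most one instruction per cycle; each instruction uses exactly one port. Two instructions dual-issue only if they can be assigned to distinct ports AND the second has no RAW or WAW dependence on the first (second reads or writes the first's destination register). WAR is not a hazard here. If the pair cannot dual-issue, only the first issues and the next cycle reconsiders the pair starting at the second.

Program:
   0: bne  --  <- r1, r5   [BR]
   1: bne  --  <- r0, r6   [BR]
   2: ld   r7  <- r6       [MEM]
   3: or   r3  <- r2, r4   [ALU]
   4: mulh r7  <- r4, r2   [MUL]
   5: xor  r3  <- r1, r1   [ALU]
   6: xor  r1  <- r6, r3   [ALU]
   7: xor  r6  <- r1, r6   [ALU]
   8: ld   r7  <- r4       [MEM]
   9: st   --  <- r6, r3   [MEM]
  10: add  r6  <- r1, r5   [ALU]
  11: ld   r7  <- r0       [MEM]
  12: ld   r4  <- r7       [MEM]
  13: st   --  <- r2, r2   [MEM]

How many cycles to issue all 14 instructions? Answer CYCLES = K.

CYCLES = 10

#0 head=0: bne.BR i0 no-port BR/BR
#1 head=1: bne.BR ld.MEM i1+i2 pair
#2 head=3: or.ALU mulh.MUL i3+i4 pair
#3 head=5: xor.ALU i5 RAW r3
#4 head=6: xor.ALU i6 RAW r1
#5 head=7: xor.ALU ld.MEM i7+i8 pair
#6 head=9: st.MEM add.ALU i9+i10 pair
#7 head=11: ld.MEM i11 no-port MEM/MEM
#8 head=12: ld.MEM i12 no-port MEM/MEM
#9 head=13: st.MEM i13 tail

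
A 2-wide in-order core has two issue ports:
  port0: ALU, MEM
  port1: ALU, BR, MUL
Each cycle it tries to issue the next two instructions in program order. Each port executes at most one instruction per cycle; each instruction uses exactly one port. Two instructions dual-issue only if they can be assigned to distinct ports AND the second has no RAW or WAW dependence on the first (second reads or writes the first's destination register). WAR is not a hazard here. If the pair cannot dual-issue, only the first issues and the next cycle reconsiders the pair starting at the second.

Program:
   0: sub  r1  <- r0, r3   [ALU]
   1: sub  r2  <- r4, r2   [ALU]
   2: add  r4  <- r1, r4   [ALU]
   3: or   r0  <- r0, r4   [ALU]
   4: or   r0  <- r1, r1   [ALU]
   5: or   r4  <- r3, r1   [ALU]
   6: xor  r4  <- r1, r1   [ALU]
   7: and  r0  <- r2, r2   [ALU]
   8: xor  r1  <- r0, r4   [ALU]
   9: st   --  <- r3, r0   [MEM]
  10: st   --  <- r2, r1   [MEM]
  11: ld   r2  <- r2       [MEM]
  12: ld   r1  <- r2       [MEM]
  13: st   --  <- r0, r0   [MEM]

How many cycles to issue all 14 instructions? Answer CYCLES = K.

CYCLES = 10

t=0 i0/i1:sub+sub ; 2-wide
t=1 i2:add ; RAW r4
t=2 i3:or ; WAW r0
t=3 i4/i5:or+or ; 2-wide
t=4 i6/i7:xor+and ; 2-wide
t=5 i8/i9:xor+st ; 2-wide
t=6 i10:st ; no-port MEM/MEM
t=7 i11:ld ; no-port MEM/MEM
t=8 i12:ld ; no-port MEM/MEM
t=9 i13:st ; tail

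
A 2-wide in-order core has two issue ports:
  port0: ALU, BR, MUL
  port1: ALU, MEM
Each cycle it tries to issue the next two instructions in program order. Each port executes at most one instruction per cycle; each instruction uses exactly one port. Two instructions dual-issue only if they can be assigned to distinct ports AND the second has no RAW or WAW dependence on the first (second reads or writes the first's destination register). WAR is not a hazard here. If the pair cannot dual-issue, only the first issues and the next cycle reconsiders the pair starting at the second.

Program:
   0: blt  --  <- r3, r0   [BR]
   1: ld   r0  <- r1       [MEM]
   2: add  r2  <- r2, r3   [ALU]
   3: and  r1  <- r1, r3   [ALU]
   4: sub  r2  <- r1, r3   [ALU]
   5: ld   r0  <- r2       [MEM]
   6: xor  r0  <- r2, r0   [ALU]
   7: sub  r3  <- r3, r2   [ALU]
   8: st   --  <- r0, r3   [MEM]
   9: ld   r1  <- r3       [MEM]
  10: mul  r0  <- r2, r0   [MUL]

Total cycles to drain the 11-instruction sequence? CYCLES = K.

[0] i0/i1  blt ld  -- 2-wide
[1] i2/i3  add and  -- 2-wide
[2] i4  sub  -- RAW r2
[3] i5  ld  -- RAW+WAW r0
[4] i6/i7  xor sub  -- 2-wide
[5] i8  st  -- no-port MEM/MEM
[6] i9/i10  ld mul  -- 2-wide

CYCLES = 7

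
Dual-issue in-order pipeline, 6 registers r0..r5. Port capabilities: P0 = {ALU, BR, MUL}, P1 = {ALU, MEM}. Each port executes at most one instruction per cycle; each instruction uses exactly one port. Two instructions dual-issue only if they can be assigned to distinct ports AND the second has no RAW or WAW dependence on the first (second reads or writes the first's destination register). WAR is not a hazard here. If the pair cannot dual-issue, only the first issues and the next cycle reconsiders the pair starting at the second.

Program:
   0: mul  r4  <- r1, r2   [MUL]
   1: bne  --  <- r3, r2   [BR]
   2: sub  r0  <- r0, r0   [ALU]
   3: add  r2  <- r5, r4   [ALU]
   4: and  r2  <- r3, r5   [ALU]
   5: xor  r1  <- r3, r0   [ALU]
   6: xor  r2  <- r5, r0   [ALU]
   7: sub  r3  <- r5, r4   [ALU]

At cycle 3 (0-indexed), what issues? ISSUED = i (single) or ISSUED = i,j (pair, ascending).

ISSUED = 4,5

c0: i0 mul  no-port MUL/BR
c1: i1,i2 bne sub  pair
c2: i3 add  WAW r2
c3: i4,i5 and xor  pair
c4: i6,i7 xor sub  pair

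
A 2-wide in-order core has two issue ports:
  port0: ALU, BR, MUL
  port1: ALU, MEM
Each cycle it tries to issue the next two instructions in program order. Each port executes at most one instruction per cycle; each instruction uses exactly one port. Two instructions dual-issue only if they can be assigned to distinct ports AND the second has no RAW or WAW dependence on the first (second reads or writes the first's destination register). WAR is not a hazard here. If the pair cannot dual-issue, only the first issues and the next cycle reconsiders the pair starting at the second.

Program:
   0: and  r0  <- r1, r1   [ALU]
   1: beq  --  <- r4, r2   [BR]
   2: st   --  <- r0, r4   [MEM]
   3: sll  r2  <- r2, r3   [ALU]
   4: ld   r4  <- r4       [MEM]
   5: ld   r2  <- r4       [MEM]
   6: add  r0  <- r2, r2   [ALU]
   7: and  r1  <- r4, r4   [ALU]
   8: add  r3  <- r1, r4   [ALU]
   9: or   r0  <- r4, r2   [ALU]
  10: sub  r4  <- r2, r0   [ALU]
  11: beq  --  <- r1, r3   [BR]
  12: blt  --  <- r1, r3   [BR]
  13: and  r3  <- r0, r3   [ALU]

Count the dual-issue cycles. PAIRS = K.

PAIRS = 6

[0] i0&i1  and+beq  -- pair
[1] i2&i3  st+sll  -- pair
[2] i4  ld  -- no-port MEM/MEM
[3] i5  ld  -- RAW r2
[4] i6&i7  add+and  -- pair
[5] i8&i9  add+or  -- pair
[6] i10&i11  sub+beq  -- pair
[7] i12&i13  blt+and  -- pair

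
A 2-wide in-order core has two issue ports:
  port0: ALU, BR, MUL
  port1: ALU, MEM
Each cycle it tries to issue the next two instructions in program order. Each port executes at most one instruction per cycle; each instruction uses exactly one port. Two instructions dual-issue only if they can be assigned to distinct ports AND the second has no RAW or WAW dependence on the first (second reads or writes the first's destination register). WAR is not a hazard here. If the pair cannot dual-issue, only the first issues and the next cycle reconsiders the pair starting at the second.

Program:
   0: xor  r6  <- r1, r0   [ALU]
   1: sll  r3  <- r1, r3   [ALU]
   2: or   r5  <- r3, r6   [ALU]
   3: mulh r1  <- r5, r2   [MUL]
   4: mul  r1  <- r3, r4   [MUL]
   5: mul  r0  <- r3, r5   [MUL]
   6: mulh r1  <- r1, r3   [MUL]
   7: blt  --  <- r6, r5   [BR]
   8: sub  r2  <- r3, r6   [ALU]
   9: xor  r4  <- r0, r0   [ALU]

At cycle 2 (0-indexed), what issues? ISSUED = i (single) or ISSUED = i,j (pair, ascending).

ISSUED = 3

c0: i0/i1 xor.ALU/sll.ALU  pair
c1: i2 or.ALU  RAW r5
c2: i3 mulh.MUL  no-port MUL/MUL
c3: i4 mul.MUL  no-port MUL/MUL
c4: i5 mul.MUL  no-port MUL/MUL
c5: i6 mulh.MUL  no-port MUL/BR
c6: i7/i8 blt.BR/sub.ALU  pair
c7: i9 xor.ALU  tail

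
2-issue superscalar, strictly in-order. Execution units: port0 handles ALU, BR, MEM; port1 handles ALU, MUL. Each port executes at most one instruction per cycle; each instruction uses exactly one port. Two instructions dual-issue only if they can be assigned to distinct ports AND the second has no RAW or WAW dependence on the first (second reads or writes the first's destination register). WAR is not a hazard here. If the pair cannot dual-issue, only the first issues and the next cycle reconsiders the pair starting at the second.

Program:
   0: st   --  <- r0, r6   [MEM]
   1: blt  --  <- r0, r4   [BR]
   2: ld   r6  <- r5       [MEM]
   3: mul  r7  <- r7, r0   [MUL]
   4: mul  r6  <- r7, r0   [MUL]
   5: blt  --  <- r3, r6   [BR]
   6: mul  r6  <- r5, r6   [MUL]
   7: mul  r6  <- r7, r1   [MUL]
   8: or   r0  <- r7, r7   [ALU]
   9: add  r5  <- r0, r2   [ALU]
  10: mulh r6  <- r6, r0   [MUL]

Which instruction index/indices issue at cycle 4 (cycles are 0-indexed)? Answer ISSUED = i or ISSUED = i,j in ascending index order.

ISSUED = 5,6

t=0 i0:st ; no-port MEM/BR
t=1 i1:blt ; no-port BR/MEM
t=2 i2+i3:ld+mul ; dual
t=3 i4:mul ; RAW r6
t=4 i5+i6:blt+mul ; dual
t=5 i7+i8:mul+or ; dual
t=6 i9+i10:add+mulh ; dual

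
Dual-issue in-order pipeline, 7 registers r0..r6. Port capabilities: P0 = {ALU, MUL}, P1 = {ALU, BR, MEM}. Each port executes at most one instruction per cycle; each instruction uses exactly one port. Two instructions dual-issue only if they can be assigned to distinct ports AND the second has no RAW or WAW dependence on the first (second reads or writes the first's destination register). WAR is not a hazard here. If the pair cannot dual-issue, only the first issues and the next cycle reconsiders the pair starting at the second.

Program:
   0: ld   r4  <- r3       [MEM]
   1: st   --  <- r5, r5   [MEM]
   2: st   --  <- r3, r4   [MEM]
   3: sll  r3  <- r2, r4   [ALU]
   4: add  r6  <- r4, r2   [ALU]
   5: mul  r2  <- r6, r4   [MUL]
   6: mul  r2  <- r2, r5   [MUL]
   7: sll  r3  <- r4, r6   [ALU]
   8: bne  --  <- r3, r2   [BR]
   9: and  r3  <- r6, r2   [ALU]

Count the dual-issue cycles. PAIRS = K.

0. ld @i0  | no-port MEM/MEM
1. st @i1  | no-port MEM/MEM
2. st sll @i2/i3  | pair
3. add @i4  | RAW r6
4. mul @i5  | no-port MUL/MUL
5. mul sll @i6/i7  | pair
6. bne and @i8/i9  | pair

PAIRS = 3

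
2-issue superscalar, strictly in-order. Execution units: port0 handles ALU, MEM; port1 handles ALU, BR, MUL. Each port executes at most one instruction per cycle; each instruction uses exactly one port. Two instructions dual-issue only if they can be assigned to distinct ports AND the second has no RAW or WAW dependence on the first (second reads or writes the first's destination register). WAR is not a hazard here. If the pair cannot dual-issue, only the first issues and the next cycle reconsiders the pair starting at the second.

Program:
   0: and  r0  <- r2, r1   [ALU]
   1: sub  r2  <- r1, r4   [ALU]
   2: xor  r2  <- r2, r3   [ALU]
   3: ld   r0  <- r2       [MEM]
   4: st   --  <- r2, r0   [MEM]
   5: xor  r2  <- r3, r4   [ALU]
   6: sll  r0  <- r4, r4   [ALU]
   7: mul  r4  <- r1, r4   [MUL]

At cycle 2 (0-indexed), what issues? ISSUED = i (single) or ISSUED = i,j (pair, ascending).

#0 head=0: and.ALU sub.ALU i0/i1 pair
#1 head=2: xor.ALU i2 RAW r2
#2 head=3: ld.MEM i3 no-port MEM/MEM
#3 head=4: st.MEM xor.ALU i4/i5 pair
#4 head=6: sll.ALU mul.MUL i6/i7 pair

ISSUED = 3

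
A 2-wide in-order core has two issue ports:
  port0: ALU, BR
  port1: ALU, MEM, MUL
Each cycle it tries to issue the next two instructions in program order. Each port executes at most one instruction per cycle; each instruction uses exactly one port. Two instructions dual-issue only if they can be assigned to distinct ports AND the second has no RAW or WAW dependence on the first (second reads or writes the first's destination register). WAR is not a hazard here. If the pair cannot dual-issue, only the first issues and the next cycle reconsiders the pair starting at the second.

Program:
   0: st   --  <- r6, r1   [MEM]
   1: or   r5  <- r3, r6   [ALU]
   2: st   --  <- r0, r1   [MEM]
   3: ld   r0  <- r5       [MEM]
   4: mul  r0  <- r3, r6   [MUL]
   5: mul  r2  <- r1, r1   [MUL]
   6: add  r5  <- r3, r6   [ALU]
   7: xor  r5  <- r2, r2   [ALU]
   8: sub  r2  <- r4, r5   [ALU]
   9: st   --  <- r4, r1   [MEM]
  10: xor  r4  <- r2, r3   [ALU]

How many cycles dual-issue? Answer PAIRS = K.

PAIRS = 3

[0] i0+i1  st;or  -- 2-wide
[1] i2  st  -- no-port MEM/MEM
[2] i3  ld  -- no-port MEM/MUL
[3] i4  mul  -- no-port MUL/MUL
[4] i5+i6  mul;add  -- 2-wide
[5] i7  xor  -- RAW r5
[6] i8+i9  sub;st  -- 2-wide
[7] i10  xor  -- tail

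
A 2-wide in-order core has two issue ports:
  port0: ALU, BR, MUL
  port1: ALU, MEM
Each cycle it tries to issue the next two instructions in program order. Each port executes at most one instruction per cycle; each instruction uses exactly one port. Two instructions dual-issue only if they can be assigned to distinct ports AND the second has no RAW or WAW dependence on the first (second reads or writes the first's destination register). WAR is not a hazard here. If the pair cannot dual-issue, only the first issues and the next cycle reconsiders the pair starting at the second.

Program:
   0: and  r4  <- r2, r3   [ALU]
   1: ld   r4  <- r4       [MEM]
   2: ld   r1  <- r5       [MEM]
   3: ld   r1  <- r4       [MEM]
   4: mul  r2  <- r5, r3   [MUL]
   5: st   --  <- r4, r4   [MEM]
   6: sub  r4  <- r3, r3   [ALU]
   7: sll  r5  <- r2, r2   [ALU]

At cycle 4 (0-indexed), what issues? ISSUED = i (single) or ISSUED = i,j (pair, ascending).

ISSUED = 5,6

c0: i0 and.ALU  RAW+WAW r4
c1: i1 ld.MEM  no-port MEM/MEM
c2: i2 ld.MEM  no-port MEM/MEM
c3: i3+i4 ld.MEM+mul.MUL  dual
c4: i5+i6 st.MEM+sub.ALU  dual
c5: i7 sll.ALU  tail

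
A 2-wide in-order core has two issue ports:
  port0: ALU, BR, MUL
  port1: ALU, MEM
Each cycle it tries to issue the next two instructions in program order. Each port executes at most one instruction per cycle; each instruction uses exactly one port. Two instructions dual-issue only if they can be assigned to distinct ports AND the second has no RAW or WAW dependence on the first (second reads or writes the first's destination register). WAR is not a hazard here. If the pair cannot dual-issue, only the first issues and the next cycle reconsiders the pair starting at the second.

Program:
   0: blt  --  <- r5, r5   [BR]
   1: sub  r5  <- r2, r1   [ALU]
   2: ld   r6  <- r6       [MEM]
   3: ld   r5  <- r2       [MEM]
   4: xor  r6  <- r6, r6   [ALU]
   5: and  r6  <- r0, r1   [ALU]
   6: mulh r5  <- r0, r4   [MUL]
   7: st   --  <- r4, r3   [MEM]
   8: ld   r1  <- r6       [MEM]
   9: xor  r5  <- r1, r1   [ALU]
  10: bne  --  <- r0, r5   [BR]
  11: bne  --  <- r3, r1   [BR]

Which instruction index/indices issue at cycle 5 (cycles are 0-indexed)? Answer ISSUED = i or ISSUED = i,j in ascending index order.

[0] i0,i1  blt.BR;sub.ALU  -- pair
[1] i2  ld.MEM  -- no-port MEM/MEM
[2] i3,i4  ld.MEM;xor.ALU  -- pair
[3] i5,i6  and.ALU;mulh.MUL  -- pair
[4] i7  st.MEM  -- no-port MEM/MEM
[5] i8  ld.MEM  -- RAW r1
[6] i9  xor.ALU  -- RAW r5
[7] i10  bne.BR  -- no-port BR/BR
[8] i11  bne.BR  -- tail

ISSUED = 8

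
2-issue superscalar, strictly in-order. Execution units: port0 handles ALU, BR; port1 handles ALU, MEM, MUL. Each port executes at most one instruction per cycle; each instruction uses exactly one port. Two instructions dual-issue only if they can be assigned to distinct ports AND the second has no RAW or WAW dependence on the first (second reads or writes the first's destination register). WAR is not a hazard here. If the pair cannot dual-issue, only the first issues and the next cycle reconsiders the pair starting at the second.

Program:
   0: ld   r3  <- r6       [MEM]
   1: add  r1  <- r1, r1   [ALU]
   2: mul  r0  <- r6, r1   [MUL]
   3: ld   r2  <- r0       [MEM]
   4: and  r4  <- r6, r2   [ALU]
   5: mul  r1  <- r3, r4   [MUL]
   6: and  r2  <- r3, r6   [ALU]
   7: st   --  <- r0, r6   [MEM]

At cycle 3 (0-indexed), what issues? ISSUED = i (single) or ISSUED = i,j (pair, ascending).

ISSUED = 4

0. ld/add @i0/i1  | 2-wide
1. mul @i2  | no-port MUL/MEM
2. ld @i3  | RAW r2
3. and @i4  | RAW r4
4. mul/and @i5/i6  | 2-wide
5. st @i7  | tail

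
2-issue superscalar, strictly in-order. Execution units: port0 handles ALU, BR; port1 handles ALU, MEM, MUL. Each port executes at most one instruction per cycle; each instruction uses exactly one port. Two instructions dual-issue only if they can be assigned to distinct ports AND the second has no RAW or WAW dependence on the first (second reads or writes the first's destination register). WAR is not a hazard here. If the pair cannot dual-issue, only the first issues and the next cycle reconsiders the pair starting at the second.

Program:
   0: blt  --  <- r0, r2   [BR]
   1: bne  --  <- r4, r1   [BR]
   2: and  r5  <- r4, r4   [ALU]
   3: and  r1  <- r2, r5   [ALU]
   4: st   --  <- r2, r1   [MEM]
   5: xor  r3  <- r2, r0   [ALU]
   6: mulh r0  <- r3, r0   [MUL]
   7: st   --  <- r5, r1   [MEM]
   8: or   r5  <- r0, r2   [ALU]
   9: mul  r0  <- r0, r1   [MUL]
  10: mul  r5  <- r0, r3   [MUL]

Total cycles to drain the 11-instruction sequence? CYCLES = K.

#0 head=0: blt.BR i0 no-port BR/BR
#1 head=1: bne.BR+and.ALU i1+i2 pair
#2 head=3: and.ALU i3 RAW r1
#3 head=4: st.MEM+xor.ALU i4+i5 pair
#4 head=6: mulh.MUL i6 no-port MUL/MEM
#5 head=7: st.MEM+or.ALU i7+i8 pair
#6 head=9: mul.MUL i9 no-port MUL/MUL
#7 head=10: mul.MUL i10 tail

CYCLES = 8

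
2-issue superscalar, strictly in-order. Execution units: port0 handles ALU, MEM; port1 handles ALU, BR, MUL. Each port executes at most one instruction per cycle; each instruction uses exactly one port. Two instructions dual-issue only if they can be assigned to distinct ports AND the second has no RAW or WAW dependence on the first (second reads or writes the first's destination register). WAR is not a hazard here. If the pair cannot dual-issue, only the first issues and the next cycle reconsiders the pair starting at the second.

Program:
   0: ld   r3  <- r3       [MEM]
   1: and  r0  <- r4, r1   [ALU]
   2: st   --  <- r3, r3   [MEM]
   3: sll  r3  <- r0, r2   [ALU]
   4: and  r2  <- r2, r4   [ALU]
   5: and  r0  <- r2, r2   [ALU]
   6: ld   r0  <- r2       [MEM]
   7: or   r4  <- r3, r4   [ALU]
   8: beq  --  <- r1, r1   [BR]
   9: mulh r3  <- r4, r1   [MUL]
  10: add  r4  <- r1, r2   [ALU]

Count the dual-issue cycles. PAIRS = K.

PAIRS = 4

[0] i0,i1  ld+and  -- dual
[1] i2,i3  st+sll  -- dual
[2] i4  and  -- RAW r2
[3] i5  and  -- WAW r0
[4] i6,i7  ld+or  -- dual
[5] i8  beq  -- no-port BR/MUL
[6] i9,i10  mulh+add  -- dual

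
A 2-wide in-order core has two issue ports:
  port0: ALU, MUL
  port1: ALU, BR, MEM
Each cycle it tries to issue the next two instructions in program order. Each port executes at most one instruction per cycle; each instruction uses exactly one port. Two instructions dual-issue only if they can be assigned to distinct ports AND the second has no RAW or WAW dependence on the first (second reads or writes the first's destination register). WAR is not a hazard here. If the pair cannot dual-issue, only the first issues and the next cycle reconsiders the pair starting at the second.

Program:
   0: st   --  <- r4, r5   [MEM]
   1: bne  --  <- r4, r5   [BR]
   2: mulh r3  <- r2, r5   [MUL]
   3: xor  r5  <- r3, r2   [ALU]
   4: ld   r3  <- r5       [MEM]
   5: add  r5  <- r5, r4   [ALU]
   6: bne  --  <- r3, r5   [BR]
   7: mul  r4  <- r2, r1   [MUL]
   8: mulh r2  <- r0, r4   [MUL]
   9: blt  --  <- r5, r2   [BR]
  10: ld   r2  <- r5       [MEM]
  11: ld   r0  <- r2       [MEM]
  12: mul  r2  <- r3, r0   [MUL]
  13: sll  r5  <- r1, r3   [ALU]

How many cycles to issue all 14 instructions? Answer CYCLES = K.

0. st @i0  | no-port MEM/BR
1. bne+mulh @i1&i2  | pair
2. xor @i3  | RAW r5
3. ld+add @i4&i5  | pair
4. bne+mul @i6&i7  | pair
5. mulh @i8  | RAW r2
6. blt @i9  | no-port BR/MEM
7. ld @i10  | no-port MEM/MEM
8. ld @i11  | RAW r0
9. mul+sll @i12&i13  | pair

CYCLES = 10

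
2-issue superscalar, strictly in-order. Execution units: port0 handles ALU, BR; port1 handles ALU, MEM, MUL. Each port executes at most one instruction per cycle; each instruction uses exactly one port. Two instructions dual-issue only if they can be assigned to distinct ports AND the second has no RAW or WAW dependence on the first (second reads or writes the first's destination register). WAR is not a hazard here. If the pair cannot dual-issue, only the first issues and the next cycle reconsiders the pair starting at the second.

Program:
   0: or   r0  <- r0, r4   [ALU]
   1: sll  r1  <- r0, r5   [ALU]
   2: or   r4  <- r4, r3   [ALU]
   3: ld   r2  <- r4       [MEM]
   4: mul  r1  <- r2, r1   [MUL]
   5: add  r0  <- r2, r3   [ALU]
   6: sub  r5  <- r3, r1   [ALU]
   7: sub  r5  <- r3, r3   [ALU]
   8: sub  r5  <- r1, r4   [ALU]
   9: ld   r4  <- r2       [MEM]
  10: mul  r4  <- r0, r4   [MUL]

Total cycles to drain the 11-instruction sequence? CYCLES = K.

#0 head=0: or i0 RAW r0
#1 head=1: sll or i1+i2 dual
#2 head=3: ld i3 no-port MEM/MUL
#3 head=4: mul add i4+i5 dual
#4 head=6: sub i6 WAW r5
#5 head=7: sub i7 WAW r5
#6 head=8: sub ld i8+i9 dual
#7 head=10: mul i10 tail

CYCLES = 8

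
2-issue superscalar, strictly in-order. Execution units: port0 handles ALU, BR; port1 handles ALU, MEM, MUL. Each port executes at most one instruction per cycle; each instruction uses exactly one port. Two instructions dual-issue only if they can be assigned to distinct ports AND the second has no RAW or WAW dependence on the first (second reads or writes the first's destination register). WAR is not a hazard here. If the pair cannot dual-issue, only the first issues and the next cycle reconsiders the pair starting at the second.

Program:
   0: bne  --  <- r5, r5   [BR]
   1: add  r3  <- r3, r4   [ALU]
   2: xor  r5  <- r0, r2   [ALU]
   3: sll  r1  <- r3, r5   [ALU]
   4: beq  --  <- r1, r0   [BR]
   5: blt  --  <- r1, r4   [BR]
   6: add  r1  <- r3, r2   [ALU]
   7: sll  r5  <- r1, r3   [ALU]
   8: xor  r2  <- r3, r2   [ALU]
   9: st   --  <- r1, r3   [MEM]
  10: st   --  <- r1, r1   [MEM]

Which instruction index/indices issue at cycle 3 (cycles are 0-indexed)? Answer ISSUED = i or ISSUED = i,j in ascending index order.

t=0 i0+i1:bne.BR;add.ALU ; pair
t=1 i2:xor.ALU ; RAW r5
t=2 i3:sll.ALU ; RAW r1
t=3 i4:beq.BR ; no-port BR/BR
t=4 i5+i6:blt.BR;add.ALU ; pair
t=5 i7+i8:sll.ALU;xor.ALU ; pair
t=6 i9:st.MEM ; no-port MEM/MEM
t=7 i10:st.MEM ; tail

ISSUED = 4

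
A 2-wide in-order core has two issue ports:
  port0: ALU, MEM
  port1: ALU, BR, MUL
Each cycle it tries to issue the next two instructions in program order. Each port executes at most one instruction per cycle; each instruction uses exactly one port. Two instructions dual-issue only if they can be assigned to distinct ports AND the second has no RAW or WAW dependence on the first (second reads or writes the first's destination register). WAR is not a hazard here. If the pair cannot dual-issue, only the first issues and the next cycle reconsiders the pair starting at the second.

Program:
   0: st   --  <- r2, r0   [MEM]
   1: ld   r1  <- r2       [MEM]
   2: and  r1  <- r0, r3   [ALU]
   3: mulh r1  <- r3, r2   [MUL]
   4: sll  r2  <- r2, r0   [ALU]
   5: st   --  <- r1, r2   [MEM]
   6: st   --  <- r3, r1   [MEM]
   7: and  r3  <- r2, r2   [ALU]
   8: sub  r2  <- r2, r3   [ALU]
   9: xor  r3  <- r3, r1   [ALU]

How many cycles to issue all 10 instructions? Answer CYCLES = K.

t=0 i0:st ; no-port MEM/MEM
t=1 i1:ld ; WAW r1
t=2 i2:and ; WAW r1
t=3 i3&i4:mulh+sll ; pair
t=4 i5:st ; no-port MEM/MEM
t=5 i6&i7:st+and ; pair
t=6 i8&i9:sub+xor ; pair

CYCLES = 7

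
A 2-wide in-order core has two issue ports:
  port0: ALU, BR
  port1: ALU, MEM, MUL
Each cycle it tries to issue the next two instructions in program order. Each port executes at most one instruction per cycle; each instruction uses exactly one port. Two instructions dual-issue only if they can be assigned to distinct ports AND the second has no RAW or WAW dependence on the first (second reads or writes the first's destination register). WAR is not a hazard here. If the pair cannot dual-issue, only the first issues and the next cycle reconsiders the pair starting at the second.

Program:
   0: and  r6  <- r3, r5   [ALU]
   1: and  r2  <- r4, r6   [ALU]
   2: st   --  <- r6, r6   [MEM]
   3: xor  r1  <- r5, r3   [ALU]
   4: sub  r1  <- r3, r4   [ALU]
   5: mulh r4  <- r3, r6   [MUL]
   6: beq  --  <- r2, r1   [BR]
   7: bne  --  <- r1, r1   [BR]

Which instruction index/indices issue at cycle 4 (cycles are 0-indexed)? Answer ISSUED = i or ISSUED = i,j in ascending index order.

  cy0 -> i0 (and.ALU) RAW r6
  cy1 -> i1/i2 (and.ALU/st.MEM) dual
  cy2 -> i3 (xor.ALU) WAW r1
  cy3 -> i4/i5 (sub.ALU/mulh.MUL) dual
  cy4 -> i6 (beq.BR) no-port BR/BR
  cy5 -> i7 (bne.BR) tail

ISSUED = 6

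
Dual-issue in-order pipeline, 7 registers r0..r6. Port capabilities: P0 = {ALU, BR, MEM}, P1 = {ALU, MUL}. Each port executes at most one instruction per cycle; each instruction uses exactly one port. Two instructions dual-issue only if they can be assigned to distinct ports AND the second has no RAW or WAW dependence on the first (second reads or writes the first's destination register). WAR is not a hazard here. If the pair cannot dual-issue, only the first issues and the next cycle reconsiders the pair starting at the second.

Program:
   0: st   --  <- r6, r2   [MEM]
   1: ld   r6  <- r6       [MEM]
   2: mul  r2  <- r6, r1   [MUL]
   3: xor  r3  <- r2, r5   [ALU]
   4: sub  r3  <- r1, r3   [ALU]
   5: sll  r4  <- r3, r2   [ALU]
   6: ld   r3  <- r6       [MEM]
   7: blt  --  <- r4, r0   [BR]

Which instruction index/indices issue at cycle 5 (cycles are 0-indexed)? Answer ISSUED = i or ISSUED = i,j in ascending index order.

c0: i0 st.MEM  no-port MEM/MEM
c1: i1 ld.MEM  RAW r6
c2: i2 mul.MUL  RAW r2
c3: i3 xor.ALU  RAW+WAW r3
c4: i4 sub.ALU  RAW r3
c5: i5/i6 sll.ALU+ld.MEM  2-wide
c6: i7 blt.BR  tail

ISSUED = 5,6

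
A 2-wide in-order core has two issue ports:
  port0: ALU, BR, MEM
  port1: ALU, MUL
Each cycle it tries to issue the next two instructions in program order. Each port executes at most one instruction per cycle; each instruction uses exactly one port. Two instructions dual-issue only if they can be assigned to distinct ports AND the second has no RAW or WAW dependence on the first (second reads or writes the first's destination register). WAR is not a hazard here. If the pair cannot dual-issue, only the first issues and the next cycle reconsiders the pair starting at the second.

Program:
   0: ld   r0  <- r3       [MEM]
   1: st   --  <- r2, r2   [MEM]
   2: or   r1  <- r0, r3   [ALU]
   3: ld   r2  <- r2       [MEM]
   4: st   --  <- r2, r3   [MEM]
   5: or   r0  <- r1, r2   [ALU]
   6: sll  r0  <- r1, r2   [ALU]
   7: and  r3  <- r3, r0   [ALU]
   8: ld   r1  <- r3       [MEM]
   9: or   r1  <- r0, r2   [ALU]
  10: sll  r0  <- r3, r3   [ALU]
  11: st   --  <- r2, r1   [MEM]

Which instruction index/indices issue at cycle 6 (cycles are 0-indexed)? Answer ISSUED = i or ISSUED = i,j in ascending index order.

0. ld.MEM @i0  | no-port MEM/MEM
1. st.MEM/or.ALU @i1+i2  | 2-wide
2. ld.MEM @i3  | no-port MEM/MEM
3. st.MEM/or.ALU @i4+i5  | 2-wide
4. sll.ALU @i6  | RAW r0
5. and.ALU @i7  | RAW r3
6. ld.MEM @i8  | WAW r1
7. or.ALU/sll.ALU @i9+i10  | 2-wide
8. st.MEM @i11  | tail

ISSUED = 8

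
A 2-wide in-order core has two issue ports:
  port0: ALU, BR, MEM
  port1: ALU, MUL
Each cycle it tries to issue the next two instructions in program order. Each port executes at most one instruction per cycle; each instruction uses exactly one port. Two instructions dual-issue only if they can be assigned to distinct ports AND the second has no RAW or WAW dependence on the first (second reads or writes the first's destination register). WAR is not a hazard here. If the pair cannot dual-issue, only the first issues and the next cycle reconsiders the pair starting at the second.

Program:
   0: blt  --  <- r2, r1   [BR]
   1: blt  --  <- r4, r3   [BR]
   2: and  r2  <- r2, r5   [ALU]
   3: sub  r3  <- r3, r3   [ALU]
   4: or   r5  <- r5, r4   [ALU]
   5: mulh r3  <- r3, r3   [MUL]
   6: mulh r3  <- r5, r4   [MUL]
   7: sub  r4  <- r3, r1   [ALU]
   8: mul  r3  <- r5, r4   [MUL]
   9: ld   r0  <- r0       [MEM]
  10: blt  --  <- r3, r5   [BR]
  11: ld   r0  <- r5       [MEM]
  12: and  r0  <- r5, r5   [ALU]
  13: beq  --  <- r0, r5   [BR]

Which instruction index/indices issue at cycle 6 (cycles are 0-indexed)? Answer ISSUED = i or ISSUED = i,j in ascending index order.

0. blt.BR @i0  | no-port BR/BR
1. blt.BR;and.ALU @i1/i2  | 2-wide
2. sub.ALU;or.ALU @i3/i4  | 2-wide
3. mulh.MUL @i5  | no-port MUL/MUL
4. mulh.MUL @i6  | RAW r3
5. sub.ALU @i7  | RAW r4
6. mul.MUL;ld.MEM @i8/i9  | 2-wide
7. blt.BR @i10  | no-port BR/MEM
8. ld.MEM @i11  | WAW r0
9. and.ALU @i12  | RAW r0
10. beq.BR @i13  | tail

ISSUED = 8,9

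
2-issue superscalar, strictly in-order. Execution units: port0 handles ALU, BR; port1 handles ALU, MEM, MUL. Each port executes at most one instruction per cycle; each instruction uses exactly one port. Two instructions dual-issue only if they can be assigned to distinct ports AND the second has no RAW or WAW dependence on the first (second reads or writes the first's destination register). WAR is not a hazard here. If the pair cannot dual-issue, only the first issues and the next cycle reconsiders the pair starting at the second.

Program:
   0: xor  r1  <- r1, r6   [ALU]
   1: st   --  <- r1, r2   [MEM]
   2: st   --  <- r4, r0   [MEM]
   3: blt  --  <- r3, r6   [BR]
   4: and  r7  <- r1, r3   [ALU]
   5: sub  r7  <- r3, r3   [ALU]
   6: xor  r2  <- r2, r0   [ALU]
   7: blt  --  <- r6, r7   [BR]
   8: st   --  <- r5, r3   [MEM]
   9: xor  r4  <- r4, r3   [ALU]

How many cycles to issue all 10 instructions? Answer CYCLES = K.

CYCLES = 7

c0: i0 xor  RAW r1
c1: i1 st  no-port MEM/MEM
c2: i2&i3 st+blt  2-wide
c3: i4 and  WAW r7
c4: i5&i6 sub+xor  2-wide
c5: i7&i8 blt+st  2-wide
c6: i9 xor  tail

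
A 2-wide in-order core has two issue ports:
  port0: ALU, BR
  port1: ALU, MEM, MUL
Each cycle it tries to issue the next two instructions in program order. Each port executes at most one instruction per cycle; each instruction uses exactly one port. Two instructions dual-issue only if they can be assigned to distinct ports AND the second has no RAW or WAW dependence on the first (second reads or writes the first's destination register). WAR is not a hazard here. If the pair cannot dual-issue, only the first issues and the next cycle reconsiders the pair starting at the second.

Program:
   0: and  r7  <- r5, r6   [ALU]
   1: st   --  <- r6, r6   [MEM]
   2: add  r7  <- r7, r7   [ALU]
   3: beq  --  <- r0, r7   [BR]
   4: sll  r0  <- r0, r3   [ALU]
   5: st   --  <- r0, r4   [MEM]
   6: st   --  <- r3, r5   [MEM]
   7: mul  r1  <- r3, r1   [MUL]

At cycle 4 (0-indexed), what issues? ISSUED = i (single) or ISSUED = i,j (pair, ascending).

ISSUED = 6

  cy0 -> i0&i1 (and.ALU;st.MEM) 2-wide
  cy1 -> i2 (add.ALU) RAW r7
  cy2 -> i3&i4 (beq.BR;sll.ALU) 2-wide
  cy3 -> i5 (st.MEM) no-port MEM/MEM
  cy4 -> i6 (st.MEM) no-port MEM/MUL
  cy5 -> i7 (mul.MUL) tail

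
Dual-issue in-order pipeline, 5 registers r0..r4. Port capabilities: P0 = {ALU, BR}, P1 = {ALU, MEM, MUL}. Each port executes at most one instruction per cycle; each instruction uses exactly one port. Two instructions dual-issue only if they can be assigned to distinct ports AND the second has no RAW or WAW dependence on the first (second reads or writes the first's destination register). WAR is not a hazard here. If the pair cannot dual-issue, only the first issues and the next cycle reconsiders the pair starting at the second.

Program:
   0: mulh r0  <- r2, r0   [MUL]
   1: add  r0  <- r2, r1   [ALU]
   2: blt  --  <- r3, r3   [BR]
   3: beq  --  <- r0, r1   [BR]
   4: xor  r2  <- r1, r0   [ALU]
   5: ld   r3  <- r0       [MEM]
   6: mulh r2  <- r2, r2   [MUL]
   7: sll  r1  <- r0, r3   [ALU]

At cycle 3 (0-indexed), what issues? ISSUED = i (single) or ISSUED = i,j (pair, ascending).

ISSUED = 5

c0: i0 mulh.MUL  WAW r0
c1: i1&i2 add.ALU;blt.BR  2-wide
c2: i3&i4 beq.BR;xor.ALU  2-wide
c3: i5 ld.MEM  no-port MEM/MUL
c4: i6&i7 mulh.MUL;sll.ALU  2-wide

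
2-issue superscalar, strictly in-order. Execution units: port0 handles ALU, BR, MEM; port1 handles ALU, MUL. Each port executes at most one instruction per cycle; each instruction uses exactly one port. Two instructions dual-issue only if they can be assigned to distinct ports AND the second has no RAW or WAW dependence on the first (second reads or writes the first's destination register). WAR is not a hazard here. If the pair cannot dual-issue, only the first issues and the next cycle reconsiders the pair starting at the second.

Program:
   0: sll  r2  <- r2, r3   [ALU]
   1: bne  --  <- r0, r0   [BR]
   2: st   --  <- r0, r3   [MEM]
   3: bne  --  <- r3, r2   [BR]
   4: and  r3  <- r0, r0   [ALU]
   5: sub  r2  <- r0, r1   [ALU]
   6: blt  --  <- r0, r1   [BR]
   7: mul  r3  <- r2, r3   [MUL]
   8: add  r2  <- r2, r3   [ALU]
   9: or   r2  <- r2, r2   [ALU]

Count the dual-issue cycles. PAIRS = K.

PAIRS = 3

  cy0 -> i0,i1 (sll.ALU/bne.BR) 2-wide
  cy1 -> i2 (st.MEM) no-port MEM/BR
  cy2 -> i3,i4 (bne.BR/and.ALU) 2-wide
  cy3 -> i5,i6 (sub.ALU/blt.BR) 2-wide
  cy4 -> i7 (mul.MUL) RAW r3
  cy5 -> i8 (add.ALU) RAW+WAW r2
  cy6 -> i9 (or.ALU) tail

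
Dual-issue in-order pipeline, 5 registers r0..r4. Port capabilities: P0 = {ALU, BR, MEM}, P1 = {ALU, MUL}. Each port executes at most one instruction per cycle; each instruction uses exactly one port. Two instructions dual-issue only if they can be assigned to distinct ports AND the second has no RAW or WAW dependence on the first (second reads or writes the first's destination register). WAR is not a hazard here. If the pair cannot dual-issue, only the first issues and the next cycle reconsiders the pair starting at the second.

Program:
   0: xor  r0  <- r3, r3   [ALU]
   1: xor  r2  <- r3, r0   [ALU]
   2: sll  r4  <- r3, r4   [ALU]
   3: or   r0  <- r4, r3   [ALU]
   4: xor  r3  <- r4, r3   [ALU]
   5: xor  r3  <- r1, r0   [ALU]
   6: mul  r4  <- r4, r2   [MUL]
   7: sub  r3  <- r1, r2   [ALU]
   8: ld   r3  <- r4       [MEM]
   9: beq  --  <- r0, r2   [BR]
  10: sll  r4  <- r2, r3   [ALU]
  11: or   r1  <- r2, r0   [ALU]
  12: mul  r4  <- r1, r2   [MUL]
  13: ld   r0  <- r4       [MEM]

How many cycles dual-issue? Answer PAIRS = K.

#0 head=0: xor i0 RAW r0
#1 head=1: xor;sll i1,i2 2-wide
#2 head=3: or;xor i3,i4 2-wide
#3 head=5: xor;mul i5,i6 2-wide
#4 head=7: sub i7 WAW r3
#5 head=8: ld i8 no-port MEM/BR
#6 head=9: beq;sll i9,i10 2-wide
#7 head=11: or i11 RAW r1
#8 head=12: mul i12 RAW r4
#9 head=13: ld i13 tail

PAIRS = 4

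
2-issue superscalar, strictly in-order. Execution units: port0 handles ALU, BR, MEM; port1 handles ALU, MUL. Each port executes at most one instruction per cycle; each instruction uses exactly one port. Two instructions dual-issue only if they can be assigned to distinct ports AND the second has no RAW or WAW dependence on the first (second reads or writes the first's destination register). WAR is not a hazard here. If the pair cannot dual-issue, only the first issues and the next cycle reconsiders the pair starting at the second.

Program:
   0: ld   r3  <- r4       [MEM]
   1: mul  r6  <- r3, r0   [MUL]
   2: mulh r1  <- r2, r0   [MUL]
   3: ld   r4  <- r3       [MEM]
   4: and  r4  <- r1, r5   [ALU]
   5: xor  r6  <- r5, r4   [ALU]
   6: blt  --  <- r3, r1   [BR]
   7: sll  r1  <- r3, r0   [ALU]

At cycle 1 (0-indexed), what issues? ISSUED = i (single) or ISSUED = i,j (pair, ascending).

c0: i0 ld  RAW r3
c1: i1 mul  no-port MUL/MUL
c2: i2+i3 mulh+ld  pair
c3: i4 and  RAW r4
c4: i5+i6 xor+blt  pair
c5: i7 sll  tail

ISSUED = 1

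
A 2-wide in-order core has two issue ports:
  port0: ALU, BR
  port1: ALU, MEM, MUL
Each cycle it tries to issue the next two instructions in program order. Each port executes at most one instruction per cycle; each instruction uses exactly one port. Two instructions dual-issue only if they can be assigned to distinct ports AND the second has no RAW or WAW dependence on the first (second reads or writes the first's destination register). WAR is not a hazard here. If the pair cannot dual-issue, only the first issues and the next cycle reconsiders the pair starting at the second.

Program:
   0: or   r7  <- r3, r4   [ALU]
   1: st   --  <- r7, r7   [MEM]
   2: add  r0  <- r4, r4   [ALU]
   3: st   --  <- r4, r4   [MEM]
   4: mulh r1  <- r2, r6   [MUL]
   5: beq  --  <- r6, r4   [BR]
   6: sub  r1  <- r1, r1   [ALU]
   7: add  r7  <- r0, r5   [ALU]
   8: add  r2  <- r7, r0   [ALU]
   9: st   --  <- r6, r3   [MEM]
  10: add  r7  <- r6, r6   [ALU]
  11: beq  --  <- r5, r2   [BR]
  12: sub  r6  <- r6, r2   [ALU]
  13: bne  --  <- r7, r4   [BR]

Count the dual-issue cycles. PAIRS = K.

0. or.ALU @i0  | RAW r7
1. st.MEM add.ALU @i1,i2  | dual
2. st.MEM @i3  | no-port MEM/MUL
3. mulh.MUL beq.BR @i4,i5  | dual
4. sub.ALU add.ALU @i6,i7  | dual
5. add.ALU st.MEM @i8,i9  | dual
6. add.ALU beq.BR @i10,i11  | dual
7. sub.ALU bne.BR @i12,i13  | dual

PAIRS = 6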